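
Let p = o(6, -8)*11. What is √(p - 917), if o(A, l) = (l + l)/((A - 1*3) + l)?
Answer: I*√22045/5 ≈ 29.695*I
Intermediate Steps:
o(A, l) = 2*l/(-3 + A + l) (o(A, l) = (2*l)/((A - 3) + l) = (2*l)/((-3 + A) + l) = (2*l)/(-3 + A + l) = 2*l/(-3 + A + l))
p = 176/5 (p = (2*(-8)/(-3 + 6 - 8))*11 = (2*(-8)/(-5))*11 = (2*(-8)*(-⅕))*11 = (16/5)*11 = 176/5 ≈ 35.200)
√(p - 917) = √(176/5 - 917) = √(-4409/5) = I*√22045/5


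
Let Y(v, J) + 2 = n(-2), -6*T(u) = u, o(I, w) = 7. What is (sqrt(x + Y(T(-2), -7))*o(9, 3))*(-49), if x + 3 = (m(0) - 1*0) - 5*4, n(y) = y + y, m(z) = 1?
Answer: -686*I*sqrt(7) ≈ -1815.0*I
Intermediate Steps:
n(y) = 2*y
T(u) = -u/6
Y(v, J) = -6 (Y(v, J) = -2 + 2*(-2) = -2 - 4 = -6)
x = -22 (x = -3 + ((1 - 1*0) - 5*4) = -3 + ((1 + 0) - 20) = -3 + (1 - 20) = -3 - 19 = -22)
(sqrt(x + Y(T(-2), -7))*o(9, 3))*(-49) = (sqrt(-22 - 6)*7)*(-49) = (sqrt(-28)*7)*(-49) = ((2*I*sqrt(7))*7)*(-49) = (14*I*sqrt(7))*(-49) = -686*I*sqrt(7)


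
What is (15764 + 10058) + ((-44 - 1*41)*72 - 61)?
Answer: 19641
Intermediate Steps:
(15764 + 10058) + ((-44 - 1*41)*72 - 61) = 25822 + ((-44 - 41)*72 - 61) = 25822 + (-85*72 - 61) = 25822 + (-6120 - 61) = 25822 - 6181 = 19641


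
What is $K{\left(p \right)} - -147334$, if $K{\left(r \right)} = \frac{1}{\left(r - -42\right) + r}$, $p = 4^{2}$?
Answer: $\frac{10902717}{74} \approx 1.4733 \cdot 10^{5}$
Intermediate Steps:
$p = 16$
$K{\left(r \right)} = \frac{1}{42 + 2 r}$ ($K{\left(r \right)} = \frac{1}{\left(r + 42\right) + r} = \frac{1}{\left(42 + r\right) + r} = \frac{1}{42 + 2 r}$)
$K{\left(p \right)} - -147334 = \frac{1}{2 \left(21 + 16\right)} - -147334 = \frac{1}{2 \cdot 37} + 147334 = \frac{1}{2} \cdot \frac{1}{37} + 147334 = \frac{1}{74} + 147334 = \frac{10902717}{74}$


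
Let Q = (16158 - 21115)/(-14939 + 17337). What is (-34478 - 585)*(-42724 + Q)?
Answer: 3592453612867/2398 ≈ 1.4981e+9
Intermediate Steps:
Q = -4957/2398 ≈ -2.0671
(-34478 - 585)*(-42724 + Q) = (-34478 - 585)*(-42724 - 4957/2398) = -35063*(-102457109/2398) = 3592453612867/2398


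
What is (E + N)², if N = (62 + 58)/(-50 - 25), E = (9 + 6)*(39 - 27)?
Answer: 795664/25 ≈ 31827.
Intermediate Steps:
E = 180 (E = 15*12 = 180)
N = -8/5 (N = 120/(-75) = 120*(-1/75) = -8/5 ≈ -1.6000)
(E + N)² = (180 - 8/5)² = (892/5)² = 795664/25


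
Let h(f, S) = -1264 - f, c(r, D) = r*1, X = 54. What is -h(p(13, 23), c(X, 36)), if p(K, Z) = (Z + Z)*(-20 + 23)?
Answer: 1402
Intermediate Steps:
p(K, Z) = 6*Z (p(K, Z) = (2*Z)*3 = 6*Z)
c(r, D) = r
-h(p(13, 23), c(X, 36)) = -(-1264 - 6*23) = -(-1264 - 1*138) = -(-1264 - 138) = -1*(-1402) = 1402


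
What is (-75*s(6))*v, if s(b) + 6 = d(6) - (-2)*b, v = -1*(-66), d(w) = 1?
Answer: -34650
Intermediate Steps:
v = 66
s(b) = -5 + 2*b (s(b) = -6 + (1 - (-2)*b) = -6 + (1 + 2*b) = -5 + 2*b)
(-75*s(6))*v = -75*(-5 + 2*6)*66 = -75*(-5 + 12)*66 = -75*7*66 = -525*66 = -34650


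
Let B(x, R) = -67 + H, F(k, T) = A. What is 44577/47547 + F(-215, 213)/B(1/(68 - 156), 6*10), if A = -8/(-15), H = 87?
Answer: 42449/44025 ≈ 0.96420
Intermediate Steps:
A = 8/15 (A = -8*(-1/15) = 8/15 ≈ 0.53333)
F(k, T) = 8/15
B(x, R) = 20 (B(x, R) = -67 + 87 = 20)
44577/47547 + F(-215, 213)/B(1/(68 - 156), 6*10) = 44577/47547 + (8/15)/20 = 44577*(1/47547) + (8/15)*(1/20) = 1651/1761 + 2/75 = 42449/44025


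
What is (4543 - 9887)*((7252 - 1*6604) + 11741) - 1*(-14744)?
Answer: -66192072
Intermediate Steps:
(4543 - 9887)*((7252 - 1*6604) + 11741) - 1*(-14744) = -5344*((7252 - 6604) + 11741) + 14744 = -5344*(648 + 11741) + 14744 = -5344*12389 + 14744 = -66206816 + 14744 = -66192072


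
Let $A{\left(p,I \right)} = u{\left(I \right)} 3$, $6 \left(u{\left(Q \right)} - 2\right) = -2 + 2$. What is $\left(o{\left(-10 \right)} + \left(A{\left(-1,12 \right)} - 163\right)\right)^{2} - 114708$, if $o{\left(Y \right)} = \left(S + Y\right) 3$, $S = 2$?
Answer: $-81947$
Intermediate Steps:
$u{\left(Q \right)} = 2$ ($u{\left(Q \right)} = 2 + \frac{-2 + 2}{6} = 2 + \frac{1}{6} \cdot 0 = 2 + 0 = 2$)
$A{\left(p,I \right)} = 6$ ($A{\left(p,I \right)} = 2 \cdot 3 = 6$)
$o{\left(Y \right)} = 6 + 3 Y$ ($o{\left(Y \right)} = \left(2 + Y\right) 3 = 6 + 3 Y$)
$\left(o{\left(-10 \right)} + \left(A{\left(-1,12 \right)} - 163\right)\right)^{2} - 114708 = \left(\left(6 + 3 \left(-10\right)\right) + \left(6 - 163\right)\right)^{2} - 114708 = \left(\left(6 - 30\right) - 157\right)^{2} - 114708 = \left(-24 - 157\right)^{2} - 114708 = \left(-181\right)^{2} - 114708 = 32761 - 114708 = -81947$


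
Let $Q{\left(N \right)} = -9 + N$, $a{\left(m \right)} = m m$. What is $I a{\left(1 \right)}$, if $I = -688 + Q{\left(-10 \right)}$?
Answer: $-707$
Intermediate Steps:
$a{\left(m \right)} = m^{2}$
$I = -707$ ($I = -688 - 19 = -707$)
$I a{\left(1 \right)} = - 707 \cdot 1^{2} = \left(-707\right) 1 = -707$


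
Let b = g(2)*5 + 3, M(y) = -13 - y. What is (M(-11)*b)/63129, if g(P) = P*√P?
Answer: -2/21043 - 20*√2/63129 ≈ -0.00054308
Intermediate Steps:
g(P) = P^(3/2)
b = 3 + 10*√2 (b = 2^(3/2)*5 + 3 = (2*√2)*5 + 3 = 10*√2 + 3 = 3 + 10*√2 ≈ 17.142)
(M(-11)*b)/63129 = ((-13 - 1*(-11))*(3 + 10*√2))/63129 = ((-13 + 11)*(3 + 10*√2))*(1/63129) = -2*(3 + 10*√2)*(1/63129) = (-6 - 20*√2)*(1/63129) = -2/21043 - 20*√2/63129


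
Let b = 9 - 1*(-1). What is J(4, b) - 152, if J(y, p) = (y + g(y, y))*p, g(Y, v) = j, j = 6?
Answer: -52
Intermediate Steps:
b = 10 (b = 9 + 1 = 10)
g(Y, v) = 6
J(y, p) = p*(6 + y) (J(y, p) = (y + 6)*p = (6 + y)*p = p*(6 + y))
J(4, b) - 152 = 10*(6 + 4) - 152 = 10*10 - 152 = 100 - 152 = -52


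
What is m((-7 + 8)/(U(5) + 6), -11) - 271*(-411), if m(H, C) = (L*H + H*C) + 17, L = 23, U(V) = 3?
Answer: 334198/3 ≈ 1.1140e+5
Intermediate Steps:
m(H, C) = 17 + 23*H + C*H (m(H, C) = (23*H + H*C) + 17 = (23*H + C*H) + 17 = 17 + 23*H + C*H)
m((-7 + 8)/(U(5) + 6), -11) - 271*(-411) = (17 + 23*((-7 + 8)/(3 + 6)) - 11*(-7 + 8)/(3 + 6)) - 271*(-411) = (17 + 23*(1/9) - 11/9) + 111381 = (17 + 23*(1*(⅑)) - 11/9) + 111381 = (17 + 23*(⅑) - 11*⅑) + 111381 = (17 + 23/9 - 11/9) + 111381 = 55/3 + 111381 = 334198/3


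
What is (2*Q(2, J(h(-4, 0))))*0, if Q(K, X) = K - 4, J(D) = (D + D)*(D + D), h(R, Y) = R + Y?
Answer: 0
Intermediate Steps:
J(D) = 4*D² (J(D) = (2*D)*(2*D) = 4*D²)
Q(K, X) = -4 + K
(2*Q(2, J(h(-4, 0))))*0 = (2*(-4 + 2))*0 = (2*(-2))*0 = -4*0 = 0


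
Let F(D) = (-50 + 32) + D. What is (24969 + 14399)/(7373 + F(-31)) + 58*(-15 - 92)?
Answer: -11353344/1831 ≈ -6200.6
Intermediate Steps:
F(D) = -18 + D
(24969 + 14399)/(7373 + F(-31)) + 58*(-15 - 92) = (24969 + 14399)/(7373 + (-18 - 31)) + 58*(-15 - 92) = 39368/(7373 - 49) + 58*(-107) = 39368/7324 - 6206 = 39368*(1/7324) - 6206 = 9842/1831 - 6206 = -11353344/1831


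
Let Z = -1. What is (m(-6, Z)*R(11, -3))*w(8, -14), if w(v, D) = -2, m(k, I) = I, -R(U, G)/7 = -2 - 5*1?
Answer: 98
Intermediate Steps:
R(U, G) = 49 (R(U, G) = -7*(-2 - 5*1) = -7*(-2 - 5) = -7*(-7) = 49)
(m(-6, Z)*R(11, -3))*w(8, -14) = -1*49*(-2) = -49*(-2) = 98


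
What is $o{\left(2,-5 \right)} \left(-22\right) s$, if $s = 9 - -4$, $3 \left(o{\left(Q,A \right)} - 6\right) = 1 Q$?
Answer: $- \frac{5720}{3} \approx -1906.7$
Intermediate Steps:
$o{\left(Q,A \right)} = 6 + \frac{Q}{3}$ ($o{\left(Q,A \right)} = 6 + \frac{1 Q}{3} = 6 + \frac{Q}{3}$)
$s = 13$ ($s = 9 + 4 = 13$)
$o{\left(2,-5 \right)} \left(-22\right) s = \left(6 + \frac{1}{3} \cdot 2\right) \left(-22\right) 13 = \left(6 + \frac{2}{3}\right) \left(-22\right) 13 = \frac{20}{3} \left(-22\right) 13 = \left(- \frac{440}{3}\right) 13 = - \frac{5720}{3}$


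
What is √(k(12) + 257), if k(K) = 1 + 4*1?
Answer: √262 ≈ 16.186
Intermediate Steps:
k(K) = 5 (k(K) = 1 + 4 = 5)
√(k(12) + 257) = √(5 + 257) = √262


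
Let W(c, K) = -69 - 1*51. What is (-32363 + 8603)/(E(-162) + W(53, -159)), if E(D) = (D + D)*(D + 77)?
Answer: -396/457 ≈ -0.86652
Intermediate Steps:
E(D) = 2*D*(77 + D) (E(D) = (2*D)*(77 + D) = 2*D*(77 + D))
W(c, K) = -120 (W(c, K) = -69 - 51 = -120)
(-32363 + 8603)/(E(-162) + W(53, -159)) = (-32363 + 8603)/(2*(-162)*(77 - 162) - 120) = -23760/(2*(-162)*(-85) - 120) = -23760/(27540 - 120) = -23760/27420 = -23760*1/27420 = -396/457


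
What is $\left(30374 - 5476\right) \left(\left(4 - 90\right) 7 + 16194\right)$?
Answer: $388209616$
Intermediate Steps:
$\left(30374 - 5476\right) \left(\left(4 - 90\right) 7 + 16194\right) = 24898 \left(\left(-86\right) 7 + 16194\right) = 24898 \left(-602 + 16194\right) = 24898 \cdot 15592 = 388209616$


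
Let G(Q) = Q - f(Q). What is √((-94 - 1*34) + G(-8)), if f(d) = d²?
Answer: 10*I*√2 ≈ 14.142*I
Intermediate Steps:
G(Q) = Q - Q²
√((-94 - 1*34) + G(-8)) = √((-94 - 1*34) - 8*(1 - 1*(-8))) = √((-94 - 34) - 8*(1 + 8)) = √(-128 - 8*9) = √(-128 - 72) = √(-200) = 10*I*√2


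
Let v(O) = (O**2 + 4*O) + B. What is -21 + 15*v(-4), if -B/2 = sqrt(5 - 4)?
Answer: -51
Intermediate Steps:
B = -2 (B = -2*sqrt(5 - 4) = -2*sqrt(1) = -2*1 = -2)
v(O) = -2 + O**2 + 4*O (v(O) = (O**2 + 4*O) - 2 = -2 + O**2 + 4*O)
-21 + 15*v(-4) = -21 + 15*(-2 + (-4)**2 + 4*(-4)) = -21 + 15*(-2 + 16 - 16) = -21 + 15*(-2) = -21 - 30 = -51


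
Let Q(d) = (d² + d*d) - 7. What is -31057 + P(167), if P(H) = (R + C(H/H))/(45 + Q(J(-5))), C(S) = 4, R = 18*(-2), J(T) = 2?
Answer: -714327/23 ≈ -31058.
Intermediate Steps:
Q(d) = -7 + 2*d² (Q(d) = (d² + d²) - 7 = 2*d² - 7 = -7 + 2*d²)
R = -36
P(H) = -16/23 (P(H) = (-36 + 4)/(45 + (-7 + 2*2²)) = -32/(45 + (-7 + 2*4)) = -32/(45 + (-7 + 8)) = -32/(45 + 1) = -32/46 = -32*1/46 = -16/23)
-31057 + P(167) = -31057 - 16/23 = -714327/23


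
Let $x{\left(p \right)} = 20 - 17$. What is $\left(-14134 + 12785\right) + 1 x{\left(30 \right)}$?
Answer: $-1346$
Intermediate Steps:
$x{\left(p \right)} = 3$ ($x{\left(p \right)} = 20 - 17 = 3$)
$\left(-14134 + 12785\right) + 1 x{\left(30 \right)} = \left(-14134 + 12785\right) + 1 \cdot 3 = -1349 + 3 = -1346$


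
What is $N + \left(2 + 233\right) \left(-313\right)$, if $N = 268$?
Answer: $-73287$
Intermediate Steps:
$N + \left(2 + 233\right) \left(-313\right) = 268 + \left(2 + 233\right) \left(-313\right) = 268 + 235 \left(-313\right) = 268 - 73555 = -73287$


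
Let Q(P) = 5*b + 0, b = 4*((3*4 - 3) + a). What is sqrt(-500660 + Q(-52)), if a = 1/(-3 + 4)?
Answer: 2*I*sqrt(125115) ≈ 707.43*I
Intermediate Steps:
a = 1 (a = 1/1 = 1)
b = 40 (b = 4*((3*4 - 3) + 1) = 4*((12 - 3) + 1) = 4*(9 + 1) = 4*10 = 40)
Q(P) = 200 (Q(P) = 5*40 + 0 = 200 + 0 = 200)
sqrt(-500660 + Q(-52)) = sqrt(-500660 + 200) = sqrt(-500460) = 2*I*sqrt(125115)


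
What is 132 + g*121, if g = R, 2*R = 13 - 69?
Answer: -3256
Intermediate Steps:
R = -28 (R = (13 - 69)/2 = (½)*(-56) = -28)
g = -28
132 + g*121 = 132 - 28*121 = 132 - 3388 = -3256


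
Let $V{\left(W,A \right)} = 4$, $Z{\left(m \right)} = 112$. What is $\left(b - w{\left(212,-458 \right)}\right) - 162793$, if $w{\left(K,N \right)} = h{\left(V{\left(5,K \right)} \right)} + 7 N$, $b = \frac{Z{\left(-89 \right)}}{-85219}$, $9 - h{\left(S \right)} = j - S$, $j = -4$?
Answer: $- \frac{13601293388}{85219} \approx -1.596 \cdot 10^{5}$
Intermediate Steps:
$h{\left(S \right)} = 13 + S$ ($h{\left(S \right)} = 9 - \left(-4 - S\right) = 9 + \left(4 + S\right) = 13 + S$)
$b = - \frac{112}{85219}$ ($b = \frac{112}{-85219} = 112 \left(- \frac{1}{85219}\right) = - \frac{112}{85219} \approx -0.0013143$)
$w{\left(K,N \right)} = 17 + 7 N$ ($w{\left(K,N \right)} = \left(13 + 4\right) + 7 N = 17 + 7 N$)
$\left(b - w{\left(212,-458 \right)}\right) - 162793 = \left(- \frac{112}{85219} - \left(17 + 7 \left(-458\right)\right)\right) - 162793 = \left(- \frac{112}{85219} - \left(17 - 3206\right)\right) - 162793 = \left(- \frac{112}{85219} - -3189\right) - 162793 = \left(- \frac{112}{85219} + 3189\right) - 162793 = \frac{271763279}{85219} - 162793 = - \frac{13601293388}{85219}$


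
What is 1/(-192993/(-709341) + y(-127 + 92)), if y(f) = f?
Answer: -236447/8211314 ≈ -0.028795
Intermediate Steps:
1/(-192993/(-709341) + y(-127 + 92)) = 1/(-192993/(-709341) + (-127 + 92)) = 1/(-192993*(-1/709341) - 35) = 1/(64331/236447 - 35) = 1/(-8211314/236447) = -236447/8211314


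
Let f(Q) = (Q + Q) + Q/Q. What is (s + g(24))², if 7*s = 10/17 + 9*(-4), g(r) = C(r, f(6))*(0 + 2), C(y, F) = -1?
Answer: 14400/289 ≈ 49.827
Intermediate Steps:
f(Q) = 1 + 2*Q (f(Q) = 2*Q + 1 = 1 + 2*Q)
g(r) = -2 (g(r) = -(0 + 2) = -1*2 = -2)
s = -86/17 (s = (10/17 + 9*(-4))/7 = (10*(1/17) - 36)/7 = (10/17 - 36)/7 = (⅐)*(-602/17) = -86/17 ≈ -5.0588)
(s + g(24))² = (-86/17 - 2)² = (-120/17)² = 14400/289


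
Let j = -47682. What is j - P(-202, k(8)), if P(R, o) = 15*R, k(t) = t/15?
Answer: -44652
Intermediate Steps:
k(t) = t/15 (k(t) = t*(1/15) = t/15)
j - P(-202, k(8)) = -47682 - 15*(-202) = -47682 - 1*(-3030) = -47682 + 3030 = -44652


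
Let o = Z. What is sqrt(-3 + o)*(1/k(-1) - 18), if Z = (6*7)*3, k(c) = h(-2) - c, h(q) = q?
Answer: -19*sqrt(123) ≈ -210.72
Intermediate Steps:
k(c) = -2 - c
Z = 126 (Z = 42*3 = 126)
o = 126
sqrt(-3 + o)*(1/k(-1) - 18) = sqrt(-3 + 126)*(1/(-2 - 1*(-1)) - 18) = sqrt(123)*(1/(-2 + 1) - 18) = sqrt(123)*(1/(-1) - 18) = sqrt(123)*(-1 - 18) = sqrt(123)*(-19) = -19*sqrt(123)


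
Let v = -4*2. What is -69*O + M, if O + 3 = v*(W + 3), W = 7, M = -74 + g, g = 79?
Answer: 5732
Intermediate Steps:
M = 5 (M = -74 + 79 = 5)
v = -8
O = -83 (O = -3 - 8*(7 + 3) = -3 - 8*10 = -3 - 80 = -83)
-69*O + M = -69*(-83) + 5 = 5727 + 5 = 5732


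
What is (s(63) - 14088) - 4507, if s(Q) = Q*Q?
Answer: -14626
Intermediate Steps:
s(Q) = Q²
(s(63) - 14088) - 4507 = (63² - 14088) - 4507 = (3969 - 14088) - 4507 = -10119 - 4507 = -14626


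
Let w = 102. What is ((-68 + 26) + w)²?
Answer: 3600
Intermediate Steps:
((-68 + 26) + w)² = ((-68 + 26) + 102)² = (-42 + 102)² = 60² = 3600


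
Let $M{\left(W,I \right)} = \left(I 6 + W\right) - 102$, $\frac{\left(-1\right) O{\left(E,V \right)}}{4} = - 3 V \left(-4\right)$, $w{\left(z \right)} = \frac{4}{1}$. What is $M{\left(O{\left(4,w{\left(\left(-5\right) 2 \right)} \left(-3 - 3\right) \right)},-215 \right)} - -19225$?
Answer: $18985$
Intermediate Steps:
$w{\left(z \right)} = 4$ ($w{\left(z \right)} = 4 \cdot 1 = 4$)
$O{\left(E,V \right)} = - 48 V$ ($O{\left(E,V \right)} = - 4 - 3 V \left(-4\right) = - 4 \cdot 12 V = - 48 V$)
$M{\left(W,I \right)} = -102 + W + 6 I$ ($M{\left(W,I \right)} = \left(6 I + W\right) - 102 = \left(W + 6 I\right) - 102 = -102 + W + 6 I$)
$M{\left(O{\left(4,w{\left(\left(-5\right) 2 \right)} \left(-3 - 3\right) \right)},-215 \right)} - -19225 = \left(-102 - 48 \cdot 4 \left(-3 - 3\right) + 6 \left(-215\right)\right) - -19225 = \left(-102 - 48 \cdot 4 \left(-6\right) - 1290\right) + 19225 = \left(-102 - -1152 - 1290\right) + 19225 = \left(-102 + 1152 - 1290\right) + 19225 = -240 + 19225 = 18985$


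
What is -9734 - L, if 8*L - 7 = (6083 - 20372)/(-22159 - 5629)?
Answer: -2164115941/222304 ≈ -9734.9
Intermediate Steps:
L = 208805/222304 (L = 7/8 + ((6083 - 20372)/(-22159 - 5629))/8 = 7/8 + (-14289/(-27788))/8 = 7/8 + (-14289*(-1/27788))/8 = 7/8 + (1/8)*(14289/27788) = 7/8 + 14289/222304 = 208805/222304 ≈ 0.93928)
-9734 - L = -9734 - 1*208805/222304 = -9734 - 208805/222304 = -2164115941/222304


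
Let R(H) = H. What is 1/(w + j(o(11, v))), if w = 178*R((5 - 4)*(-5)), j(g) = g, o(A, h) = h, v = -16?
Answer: -1/906 ≈ -0.0011038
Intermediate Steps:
w = -890 (w = 178*((5 - 4)*(-5)) = 178*(1*(-5)) = 178*(-5) = -890)
1/(w + j(o(11, v))) = 1/(-890 - 16) = 1/(-906) = -1/906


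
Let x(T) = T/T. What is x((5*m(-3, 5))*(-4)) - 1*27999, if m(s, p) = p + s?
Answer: -27998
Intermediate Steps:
x(T) = 1
x((5*m(-3, 5))*(-4)) - 1*27999 = 1 - 1*27999 = 1 - 27999 = -27998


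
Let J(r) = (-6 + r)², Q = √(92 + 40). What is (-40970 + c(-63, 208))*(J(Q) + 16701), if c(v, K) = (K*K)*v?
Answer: -46669809138 + 66398448*√33 ≈ -4.6288e+10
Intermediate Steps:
c(v, K) = v*K² (c(v, K) = K²*v = v*K²)
Q = 2*√33 (Q = √132 = 2*√33 ≈ 11.489)
(-40970 + c(-63, 208))*(J(Q) + 16701) = (-40970 - 63*208²)*((-6 + 2*√33)² + 16701) = (-40970 - 63*43264)*(16701 + (-6 + 2*√33)²) = (-40970 - 2725632)*(16701 + (-6 + 2*√33)²) = -2766602*(16701 + (-6 + 2*√33)²) = -46205020002 - 2766602*(-6 + 2*√33)²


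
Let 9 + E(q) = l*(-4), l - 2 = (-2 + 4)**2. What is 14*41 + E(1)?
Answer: 541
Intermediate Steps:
l = 6 (l = 2 + (-2 + 4)**2 = 2 + 2**2 = 2 + 4 = 6)
E(q) = -33 (E(q) = -9 + 6*(-4) = -9 - 24 = -33)
14*41 + E(1) = 14*41 - 33 = 574 - 33 = 541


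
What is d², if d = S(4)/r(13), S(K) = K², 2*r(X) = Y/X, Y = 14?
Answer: 43264/49 ≈ 882.94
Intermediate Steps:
r(X) = 7/X (r(X) = (14/X)/2 = 7/X)
d = 208/7 (d = 4²/((7/13)) = 16/((7*(1/13))) = 16/(7/13) = 16*(13/7) = 208/7 ≈ 29.714)
d² = (208/7)² = 43264/49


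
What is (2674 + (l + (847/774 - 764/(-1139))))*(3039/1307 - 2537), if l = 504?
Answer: -4643308767226570/576116451 ≈ -8.0597e+6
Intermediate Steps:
(2674 + (l + (847/774 - 764/(-1139))))*(3039/1307 - 2537) = (2674 + (504 + (847/774 - 764/(-1139))))*(3039/1307 - 2537) = (2674 + (504 + (847*(1/774) - 764*(-1/1139))))*(3039*(1/1307) - 2537) = (2674 + (504 + (847/774 + 764/1139)))*(3039/1307 - 2537) = (2674 + (504 + 1556069/881586))*(-3312820/1307) = (2674 + 445875413/881586)*(-3312820/1307) = (2803236377/881586)*(-3312820/1307) = -4643308767226570/576116451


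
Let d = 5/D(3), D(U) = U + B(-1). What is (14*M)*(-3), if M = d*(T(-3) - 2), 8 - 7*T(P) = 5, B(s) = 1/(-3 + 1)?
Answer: 132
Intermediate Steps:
B(s) = -1/2 (B(s) = 1/(-2) = -1/2)
T(P) = 3/7 (T(P) = 8/7 - 1/7*5 = 8/7 - 5/7 = 3/7)
D(U) = -1/2 + U (D(U) = U - 1/2 = -1/2 + U)
d = 2 (d = 5/(-1/2 + 3) = 5/(5/2) = 5*(2/5) = 2)
M = -22/7 (M = 2*(3/7 - 2) = 2*(-11/7) = -22/7 ≈ -3.1429)
(14*M)*(-3) = (14*(-22/7))*(-3) = -44*(-3) = 132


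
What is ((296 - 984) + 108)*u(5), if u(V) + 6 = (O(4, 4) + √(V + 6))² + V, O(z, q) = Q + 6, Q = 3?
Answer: -52780 - 10440*√11 ≈ -87406.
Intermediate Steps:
O(z, q) = 9 (O(z, q) = 3 + 6 = 9)
u(V) = -6 + V + (9 + √(6 + V))² (u(V) = -6 + ((9 + √(V + 6))² + V) = -6 + ((9 + √(6 + V))² + V) = -6 + (V + (9 + √(6 + V))²) = -6 + V + (9 + √(6 + V))²)
((296 - 984) + 108)*u(5) = ((296 - 984) + 108)*(-6 + 5 + (9 + √(6 + 5))²) = (-688 + 108)*(-6 + 5 + (9 + √11)²) = -580*(-1 + (9 + √11)²) = 580 - 580*(9 + √11)²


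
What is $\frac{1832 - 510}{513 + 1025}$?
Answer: $\frac{661}{769} \approx 0.85956$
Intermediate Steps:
$\frac{1832 - 510}{513 + 1025} = \frac{1322}{1538} = 1322 \cdot \frac{1}{1538} = \frac{661}{769}$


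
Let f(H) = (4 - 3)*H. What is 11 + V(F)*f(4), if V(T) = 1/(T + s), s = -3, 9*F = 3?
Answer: 19/2 ≈ 9.5000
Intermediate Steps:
F = ⅓ (F = (⅑)*3 = ⅓ ≈ 0.33333)
V(T) = 1/(-3 + T) (V(T) = 1/(T - 3) = 1/(-3 + T))
f(H) = H (f(H) = 1*H = H)
11 + V(F)*f(4) = 11 + 4/(-3 + ⅓) = 11 + 4/(-8/3) = 11 - 3/8*4 = 11 - 3/2 = 19/2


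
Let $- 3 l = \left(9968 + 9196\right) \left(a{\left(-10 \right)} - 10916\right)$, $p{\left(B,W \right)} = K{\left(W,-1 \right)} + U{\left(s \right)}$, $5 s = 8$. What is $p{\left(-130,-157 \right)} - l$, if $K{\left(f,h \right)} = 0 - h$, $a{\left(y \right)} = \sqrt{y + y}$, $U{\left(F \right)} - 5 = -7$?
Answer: $-69731409 + 12776 i \sqrt{5} \approx -6.9731 \cdot 10^{7} + 28568.0 i$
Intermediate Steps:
$s = \frac{8}{5}$ ($s = \frac{1}{5} \cdot 8 = \frac{8}{5} \approx 1.6$)
$U{\left(F \right)} = -2$ ($U{\left(F \right)} = 5 - 7 = -2$)
$a{\left(y \right)} = \sqrt{2} \sqrt{y}$ ($a{\left(y \right)} = \sqrt{2 y} = \sqrt{2} \sqrt{y}$)
$K{\left(f,h \right)} = - h$
$p{\left(B,W \right)} = -1$ ($p{\left(B,W \right)} = \left(-1\right) \left(-1\right) - 2 = 1 - 2 = -1$)
$l = 69731408 - 12776 i \sqrt{5}$ ($l = - \frac{\left(9968 + 9196\right) \left(\sqrt{2} \sqrt{-10} - 10916\right)}{3} = - \frac{19164 \left(\sqrt{2} i \sqrt{10} - 10916\right)}{3} = - \frac{19164 \left(2 i \sqrt{5} - 10916\right)}{3} = - \frac{19164 \left(-10916 + 2 i \sqrt{5}\right)}{3} = - \frac{-209194224 + 38328 i \sqrt{5}}{3} = 69731408 - 12776 i \sqrt{5} \approx 6.9731 \cdot 10^{7} - 28568.0 i$)
$p{\left(-130,-157 \right)} - l = -1 - \left(69731408 - 12776 i \sqrt{5}\right) = -69731409 + 12776 i \sqrt{5}$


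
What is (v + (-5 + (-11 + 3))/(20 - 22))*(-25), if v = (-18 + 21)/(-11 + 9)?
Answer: -125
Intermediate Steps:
v = -3/2 (v = 3/(-2) = 3*(-1/2) = -3/2 ≈ -1.5000)
(v + (-5 + (-11 + 3))/(20 - 22))*(-25) = (-3/2 + (-5 + (-11 + 3))/(20 - 22))*(-25) = (-3/2 + (-5 - 8)/(-2))*(-25) = (-3/2 - 13*(-1/2))*(-25) = (-3/2 + 13/2)*(-25) = 5*(-25) = -125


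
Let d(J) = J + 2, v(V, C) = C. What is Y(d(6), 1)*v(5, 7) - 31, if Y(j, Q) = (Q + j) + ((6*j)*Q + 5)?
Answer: 403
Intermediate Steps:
d(J) = 2 + J
Y(j, Q) = 5 + Q + j + 6*Q*j (Y(j, Q) = (Q + j) + (6*Q*j + 5) = (Q + j) + (5 + 6*Q*j) = 5 + Q + j + 6*Q*j)
Y(d(6), 1)*v(5, 7) - 31 = (5 + 1 + (2 + 6) + 6*1*(2 + 6))*7 - 31 = (5 + 1 + 8 + 6*1*8)*7 - 31 = (5 + 1 + 8 + 48)*7 - 31 = 62*7 - 31 = 434 - 31 = 403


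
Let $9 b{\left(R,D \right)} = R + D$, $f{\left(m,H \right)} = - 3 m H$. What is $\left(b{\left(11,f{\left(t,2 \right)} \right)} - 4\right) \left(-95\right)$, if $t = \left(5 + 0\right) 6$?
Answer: $\frac{19475}{9} \approx 2163.9$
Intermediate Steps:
$t = 30$ ($t = 5 \cdot 6 = 30$)
$f{\left(m,H \right)} = - 3 H m$
$b{\left(R,D \right)} = \frac{D}{9} + \frac{R}{9}$ ($b{\left(R,D \right)} = \frac{R + D}{9} = \frac{D + R}{9} = \frac{D}{9} + \frac{R}{9}$)
$\left(b{\left(11,f{\left(t,2 \right)} \right)} - 4\right) \left(-95\right) = \left(\left(\frac{\left(-3\right) 2 \cdot 30}{9} + \frac{1}{9} \cdot 11\right) - 4\right) \left(-95\right) = \left(\left(\frac{1}{9} \left(-180\right) + \frac{11}{9}\right) - 4\right) \left(-95\right) = \left(\left(-20 + \frac{11}{9}\right) - 4\right) \left(-95\right) = \left(- \frac{169}{9} - 4\right) \left(-95\right) = \left(- \frac{205}{9}\right) \left(-95\right) = \frac{19475}{9}$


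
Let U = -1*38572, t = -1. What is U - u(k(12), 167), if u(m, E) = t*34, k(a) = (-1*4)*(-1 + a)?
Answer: -38538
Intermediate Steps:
k(a) = 4 - 4*a (k(a) = -4*(-1 + a) = 4 - 4*a)
U = -38572
u(m, E) = -34 (u(m, E) = -1*34 = -34)
U - u(k(12), 167) = -38572 - 1*(-34) = -38572 + 34 = -38538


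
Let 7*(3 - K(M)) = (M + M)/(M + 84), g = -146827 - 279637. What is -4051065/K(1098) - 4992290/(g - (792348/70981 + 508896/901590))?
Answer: -4235191606904424377935985/2858903851247084166 ≈ -1.4814e+6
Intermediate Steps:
g = -426464
K(M) = 3 - 2*M/(7*(84 + M)) (K(M) = 3 - (M + M)/(7*(M + 84)) = 3 - 2*M/(7*(84 + M)))
-4051065/K(1098) - 4992290/(g - (792348/70981 + 508896/901590)) = -4051065*7*(84 + 1098)/(1764 + 19*1098) - 4992290/(-426464 - (792348/70981 + 508896/901590)) = -4051065*8274/(1764 + 20862) - 4992290/(-426464 - (792348*(1/70981) + 508896*(1/901590))) = -4051065/((⅐)*(1/1182)*22626) - 4992290/(-426464 - (792348/70981 + 84816/150265)) = -4051065/3771/1379 - 4992290/(-426464 - 1*125082496716/10665959965) = -4051065*1379/3771 - 4992290/(-426464 - 125082496716/10665959965) = -1862139545/1257 - 4992290/(-4548773033010476/10665959965) = -1862139545/1257 - 4992290*(-10665959965/4548773033010476) = -1862139545/1257 + 26623782636834925/2274386516505238 = -4235191606904424377935985/2858903851247084166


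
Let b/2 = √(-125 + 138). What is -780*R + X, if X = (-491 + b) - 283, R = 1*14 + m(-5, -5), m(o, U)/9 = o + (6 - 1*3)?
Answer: 2346 + 2*√13 ≈ 2353.2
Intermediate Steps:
m(o, U) = 27 + 9*o (m(o, U) = 9*(o + (6 - 1*3)) = 9*(o + (6 - 3)) = 9*(o + 3) = 9*(3 + o) = 27 + 9*o)
b = 2*√13 (b = 2*√(-125 + 138) = 2*√13 ≈ 7.2111)
R = -4 (R = 1*14 + (27 + 9*(-5)) = 14 + (27 - 45) = 14 - 18 = -4)
X = -774 + 2*√13 (X = (-491 + 2*√13) - 283 = -774 + 2*√13 ≈ -766.79)
-780*R + X = -780*(-4) + (-774 + 2*√13) = 3120 + (-774 + 2*√13) = 2346 + 2*√13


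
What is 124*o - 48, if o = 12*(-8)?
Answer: -11952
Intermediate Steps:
o = -96
124*o - 48 = 124*(-96) - 48 = -11904 - 48 = -11952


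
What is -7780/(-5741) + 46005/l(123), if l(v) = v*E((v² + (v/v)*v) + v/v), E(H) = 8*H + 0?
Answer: 39011253755/28722131144 ≈ 1.3582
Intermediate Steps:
E(H) = 8*H
l(v) = v*(8 + 8*v + 8*v²) (l(v) = v*(8*((v² + (v/v)*v) + v/v)) = v*(8*((v² + 1*v) + 1)) = v*(8*((v² + v) + 1)) = v*(8*((v + v²) + 1)) = v*(8*(1 + v + v²)) = v*(8 + 8*v + 8*v²))
-7780/(-5741) + 46005/l(123) = -7780/(-5741) + 46005/((8*123*(1 + 123 + 123²))) = -7780*(-1/5741) + 46005/((8*123*(1 + 123 + 15129))) = 7780/5741 + 46005/((8*123*15253)) = 7780/5741 + 46005/15008952 = 7780/5741 + 46005*(1/15008952) = 7780/5741 + 15335/5002984 = 39011253755/28722131144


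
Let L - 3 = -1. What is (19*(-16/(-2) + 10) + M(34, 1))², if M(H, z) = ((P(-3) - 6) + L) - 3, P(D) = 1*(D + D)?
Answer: 108241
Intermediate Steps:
L = 2 (L = 3 - 1 = 2)
P(D) = 2*D (P(D) = 1*(2*D) = 2*D)
M(H, z) = -13 (M(H, z) = ((2*(-3) - 6) + 2) - 3 = ((-6 - 6) + 2) - 3 = (-12 + 2) - 3 = -10 - 3 = -13)
(19*(-16/(-2) + 10) + M(34, 1))² = (19*(-16/(-2) + 10) - 13)² = (19*(-16*(-½) + 10) - 13)² = (19*(8 + 10) - 13)² = (19*18 - 13)² = (342 - 13)² = 329² = 108241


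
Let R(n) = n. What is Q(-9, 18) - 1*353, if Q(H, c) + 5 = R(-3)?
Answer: -361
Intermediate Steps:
Q(H, c) = -8 (Q(H, c) = -5 - 3 = -8)
Q(-9, 18) - 1*353 = -8 - 1*353 = -8 - 353 = -361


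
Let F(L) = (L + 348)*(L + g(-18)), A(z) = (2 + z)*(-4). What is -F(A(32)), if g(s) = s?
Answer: 32648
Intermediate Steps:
A(z) = -8 - 4*z
F(L) = (-18 + L)*(348 + L) (F(L) = (L + 348)*(L - 18) = (348 + L)*(-18 + L) = (-18 + L)*(348 + L))
-F(A(32)) = -(-6264 + (-8 - 4*32)**2 + 330*(-8 - 4*32)) = -(-6264 + (-8 - 128)**2 + 330*(-8 - 128)) = -(-6264 + (-136)**2 + 330*(-136)) = -(-6264 + 18496 - 44880) = -1*(-32648) = 32648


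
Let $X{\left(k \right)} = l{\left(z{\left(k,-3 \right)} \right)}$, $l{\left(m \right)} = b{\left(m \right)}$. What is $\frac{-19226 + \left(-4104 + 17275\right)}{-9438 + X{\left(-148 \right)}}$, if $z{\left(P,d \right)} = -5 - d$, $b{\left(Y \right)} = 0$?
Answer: $\frac{6055}{9438} \approx 0.64156$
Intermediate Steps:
$l{\left(m \right)} = 0$
$X{\left(k \right)} = 0$
$\frac{-19226 + \left(-4104 + 17275\right)}{-9438 + X{\left(-148 \right)}} = \frac{-19226 + \left(-4104 + 17275\right)}{-9438 + 0} = \frac{-19226 + 13171}{-9438} = \left(-6055\right) \left(- \frac{1}{9438}\right) = \frac{6055}{9438}$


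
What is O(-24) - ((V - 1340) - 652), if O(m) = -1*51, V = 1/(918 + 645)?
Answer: 3033782/1563 ≈ 1941.0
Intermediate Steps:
V = 1/1563 ≈ 0.00063980
O(m) = -51
O(-24) - ((V - 1340) - 652) = -51 - ((1/1563 - 1340) - 652) = -51 - (-2094419/1563 - 652) = -51 - 1*(-3113495/1563) = -51 + 3113495/1563 = 3033782/1563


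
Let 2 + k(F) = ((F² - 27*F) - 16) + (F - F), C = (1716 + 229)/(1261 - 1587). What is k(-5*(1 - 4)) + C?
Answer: -66493/326 ≈ -203.97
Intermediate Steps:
C = -1945/326 (C = 1945/(-326) = 1945*(-1/326) = -1945/326 ≈ -5.9663)
k(F) = -18 + F² - 27*F (k(F) = -2 + (((F² - 27*F) - 16) + (F - F)) = -2 + ((-16 + F² - 27*F) + 0) = -2 + (-16 + F² - 27*F) = -18 + F² - 27*F)
k(-5*(1 - 4)) + C = (-18 + (-5*(1 - 4))² - (-135)*(1 - 4)) - 1945/326 = (-18 + (-5*(-3))² - (-135)*(-3)) - 1945/326 = (-18 + 15² - 27*15) - 1945/326 = (-18 + 225 - 405) - 1945/326 = -198 - 1945/326 = -66493/326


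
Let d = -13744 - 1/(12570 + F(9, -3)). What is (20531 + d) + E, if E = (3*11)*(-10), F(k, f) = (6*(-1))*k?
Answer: 80815811/12516 ≈ 6457.0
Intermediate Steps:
F(k, f) = -6*k
E = -330 (E = 33*(-10) = -330)
d = -172019905/12516 (d = -13744 - 1/(12570 - 6*9) = -13744 - 1/(12570 - 54) = -13744 - 1/12516 = -172019905/12516 ≈ -13744.)
(20531 + d) + E = (20531 - 172019905/12516) - 330 = 84946091/12516 - 330 = 80815811/12516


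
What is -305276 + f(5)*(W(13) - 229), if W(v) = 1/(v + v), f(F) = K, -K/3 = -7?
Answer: -8062189/26 ≈ -3.1008e+5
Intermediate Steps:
K = 21 (K = -3*(-7) = 21)
f(F) = 21
W(v) = 1/(2*v)
-305276 + f(5)*(W(13) - 229) = -305276 + 21*((½)/13 - 229) = -305276 + 21*((½)*(1/13) - 229) = -305276 + 21*(1/26 - 229) = -305276 + 21*(-5953/26) = -305276 - 125013/26 = -8062189/26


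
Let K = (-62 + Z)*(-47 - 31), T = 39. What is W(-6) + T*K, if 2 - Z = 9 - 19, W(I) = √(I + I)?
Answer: 152100 + 2*I*√3 ≈ 1.521e+5 + 3.4641*I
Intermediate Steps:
W(I) = √2*√I (W(I) = √(2*I) = √2*√I)
Z = 12 (Z = 2 - (9 - 19) = 2 - 1*(-10) = 2 + 10 = 12)
K = 3900 (K = (-62 + 12)*(-47 - 31) = -50*(-78) = 3900)
W(-6) + T*K = √2*√(-6) + 39*3900 = √2*(I*√6) + 152100 = 2*I*√3 + 152100 = 152100 + 2*I*√3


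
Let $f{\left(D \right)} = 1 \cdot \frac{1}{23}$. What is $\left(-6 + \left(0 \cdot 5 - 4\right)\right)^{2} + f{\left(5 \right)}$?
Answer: $\frac{2301}{23} \approx 100.04$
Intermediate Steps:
$f{\left(D \right)} = \frac{1}{23}$ ($f{\left(D \right)} = 1 \cdot \frac{1}{23} = \frac{1}{23}$)
$\left(-6 + \left(0 \cdot 5 - 4\right)\right)^{2} + f{\left(5 \right)} = \left(-6 + \left(0 \cdot 5 - 4\right)\right)^{2} + \frac{1}{23} = \left(-6 + \left(0 - 4\right)\right)^{2} + \frac{1}{23} = \left(-6 - 4\right)^{2} + \frac{1}{23} = \left(-10\right)^{2} + \frac{1}{23} = 100 + \frac{1}{23} = \frac{2301}{23}$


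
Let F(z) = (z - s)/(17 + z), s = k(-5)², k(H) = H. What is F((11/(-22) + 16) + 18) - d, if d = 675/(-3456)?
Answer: 4701/12928 ≈ 0.36363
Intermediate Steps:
s = 25 (s = (-5)² = 25)
d = -25/128 (d = 675*(-1/3456) = -25/128 ≈ -0.19531)
F(z) = (-25 + z)/(17 + z) (F(z) = (z - 1*25)/(17 + z) = (z - 25)/(17 + z) = (-25 + z)/(17 + z))
F((11/(-22) + 16) + 18) - d = (-25 + ((11/(-22) + 16) + 18))/(17 + ((11/(-22) + 16) + 18)) - 1*(-25/128) = (-25 + ((11*(-1/22) + 16) + 18))/(17 + ((11*(-1/22) + 16) + 18)) + 25/128 = (-25 + ((-½ + 16) + 18))/(17 + ((-½ + 16) + 18)) + 25/128 = (-25 + (31/2 + 18))/(17 + (31/2 + 18)) + 25/128 = (-25 + 67/2)/(17 + 67/2) + 25/128 = (17/2)/(101/2) + 25/128 = (2/101)*(17/2) + 25/128 = 17/101 + 25/128 = 4701/12928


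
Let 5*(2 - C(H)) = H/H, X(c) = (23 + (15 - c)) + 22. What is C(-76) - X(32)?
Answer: -131/5 ≈ -26.200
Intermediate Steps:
X(c) = 60 - c (X(c) = (38 - c) + 22 = 60 - c)
C(H) = 9/5 (C(H) = 2 - H/(5*H) = 2 - ⅕*1 = 2 - ⅕ = 9/5)
C(-76) - X(32) = 9/5 - (60 - 1*32) = 9/5 - (60 - 32) = 9/5 - 1*28 = 9/5 - 28 = -131/5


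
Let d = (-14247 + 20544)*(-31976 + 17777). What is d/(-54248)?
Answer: 89411103/54248 ≈ 1648.2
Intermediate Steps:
d = -89411103 (d = 6297*(-14199) = -89411103)
d/(-54248) = -89411103/(-54248) = -89411103*(-1/54248) = 89411103/54248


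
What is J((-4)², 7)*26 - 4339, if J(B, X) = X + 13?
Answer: -3819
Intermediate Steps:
J(B, X) = 13 + X
J((-4)², 7)*26 - 4339 = (13 + 7)*26 - 4339 = 20*26 - 4339 = 520 - 4339 = -3819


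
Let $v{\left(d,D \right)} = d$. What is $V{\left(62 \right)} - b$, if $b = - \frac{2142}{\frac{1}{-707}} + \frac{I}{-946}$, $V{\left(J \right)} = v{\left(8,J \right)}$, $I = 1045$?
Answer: $- \frac{130237101}{86} \approx -1.5144 \cdot 10^{6}$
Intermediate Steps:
$V{\left(J \right)} = 8$
$b = \frac{130237789}{86}$ ($b = - \frac{2142}{\frac{1}{-707}} + \frac{1045}{-946} = - \frac{2142}{- \frac{1}{707}} + 1045 \left(- \frac{1}{946}\right) = \left(-2142\right) \left(-707\right) - \frac{95}{86} = 1514394 - \frac{95}{86} = \frac{130237789}{86} \approx 1.5144 \cdot 10^{6}$)
$V{\left(62 \right)} - b = 8 - \frac{130237789}{86} = - \frac{130237101}{86}$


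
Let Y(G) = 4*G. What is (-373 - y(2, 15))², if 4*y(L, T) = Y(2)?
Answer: 140625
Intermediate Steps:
y(L, T) = 2 (y(L, T) = (4*2)/4 = (¼)*8 = 2)
(-373 - y(2, 15))² = (-373 - 1*2)² = (-373 - 2)² = (-375)² = 140625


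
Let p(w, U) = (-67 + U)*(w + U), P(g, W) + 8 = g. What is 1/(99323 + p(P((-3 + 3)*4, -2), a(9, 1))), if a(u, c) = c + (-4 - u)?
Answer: 1/100903 ≈ 9.9105e-6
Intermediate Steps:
P(g, W) = -8 + g
a(u, c) = -4 + c - u
p(w, U) = (-67 + U)*(U + w)
1/(99323 + p(P((-3 + 3)*4, -2), a(9, 1))) = 1/(99323 + ((-4 + 1 - 1*9)**2 - 67*(-4 + 1 - 1*9) - 67*(-8 + (-3 + 3)*4) + (-4 + 1 - 1*9)*(-8 + (-3 + 3)*4))) = 1/(99323 + ((-4 + 1 - 9)**2 - 67*(-4 + 1 - 9) - 67*(-8 + 0*4) + (-4 + 1 - 9)*(-8 + 0*4))) = 1/(99323 + ((-12)**2 - 67*(-12) - 67*(-8 + 0) - 12*(-8 + 0))) = 1/(99323 + (144 + 804 - 67*(-8) - 12*(-8))) = 1/(99323 + (144 + 804 + 536 + 96)) = 1/(99323 + 1580) = 1/100903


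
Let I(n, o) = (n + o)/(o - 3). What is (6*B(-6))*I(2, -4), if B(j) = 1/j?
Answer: -2/7 ≈ -0.28571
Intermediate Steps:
I(n, o) = (n + o)/(-3 + o)
(6*B(-6))*I(2, -4) = (6/(-6))*((2 - 4)/(-3 - 4)) = (6*(-⅙))*(-2/(-7)) = -(-1)*(-2)/7 = -1*2/7 = -2/7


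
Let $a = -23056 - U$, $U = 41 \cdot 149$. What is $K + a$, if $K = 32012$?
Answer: $2847$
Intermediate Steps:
$U = 6109$
$a = -29165$ ($a = -23056 - 6109 = -29165$)
$K + a = 32012 - 29165 = 2847$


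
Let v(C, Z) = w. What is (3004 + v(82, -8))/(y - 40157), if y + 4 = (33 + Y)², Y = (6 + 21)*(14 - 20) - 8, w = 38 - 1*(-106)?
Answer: -787/5348 ≈ -0.14716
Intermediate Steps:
w = 144 (w = 38 + 106 = 144)
v(C, Z) = 144
Y = -170 (Y = 27*(-6) - 8 = -162 - 8 = -170)
y = 18765 (y = -4 + (33 - 170)² = -4 + (-137)² = -4 + 18769 = 18765)
(3004 + v(82, -8))/(y - 40157) = (3004 + 144)/(18765 - 40157) = 3148/(-21392) = 3148*(-1/21392) = -787/5348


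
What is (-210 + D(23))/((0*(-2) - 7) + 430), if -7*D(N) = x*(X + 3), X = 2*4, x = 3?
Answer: -167/329 ≈ -0.50760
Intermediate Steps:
X = 8
D(N) = -33/7 (D(N) = -3*(8 + 3)/7 = -3*11/7 = -⅐*33 = -33/7)
(-210 + D(23))/((0*(-2) - 7) + 430) = (-210 - 33/7)/((0*(-2) - 7) + 430) = -1503/(7*((0 - 7) + 430)) = -1503/(7*(-7 + 430)) = -1503/7/423 = -1503/7*1/423 = -167/329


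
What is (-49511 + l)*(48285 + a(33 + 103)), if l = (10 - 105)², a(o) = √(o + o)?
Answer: -1954866510 - 161944*√17 ≈ -1.9555e+9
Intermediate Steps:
a(o) = √2*√o (a(o) = √(2*o) = √2*√o)
l = 9025 (l = (-95)² = 9025)
(-49511 + l)*(48285 + a(33 + 103)) = (-49511 + 9025)*(48285 + √2*√(33 + 103)) = -40486*(48285 + √2*√136) = -40486*(48285 + √2*(2*√34)) = -40486*(48285 + 4*√17) = -1954866510 - 161944*√17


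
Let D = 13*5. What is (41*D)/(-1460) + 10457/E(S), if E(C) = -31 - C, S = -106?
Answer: 3013469/21900 ≈ 137.60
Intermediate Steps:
D = 65
(41*D)/(-1460) + 10457/E(S) = (41*65)/(-1460) + 10457/(-31 - 1*(-106)) = 2665*(-1/1460) + 10457/(-31 + 106) = -533/292 + 10457/75 = 3013469/21900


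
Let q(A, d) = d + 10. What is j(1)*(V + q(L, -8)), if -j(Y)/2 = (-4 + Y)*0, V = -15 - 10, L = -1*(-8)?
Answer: 0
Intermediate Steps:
L = 8
V = -25
q(A, d) = 10 + d
j(Y) = 0 (j(Y) = -2*(-4 + Y)*0 = -2*0 = 0)
j(1)*(V + q(L, -8)) = 0*(-25 + (10 - 8)) = 0*(-25 + 2) = 0*(-23) = 0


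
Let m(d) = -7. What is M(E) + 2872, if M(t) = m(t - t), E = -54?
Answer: 2865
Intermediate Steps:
M(t) = -7
M(E) + 2872 = -7 + 2872 = 2865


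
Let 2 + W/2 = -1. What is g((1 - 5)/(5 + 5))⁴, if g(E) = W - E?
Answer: 614656/625 ≈ 983.45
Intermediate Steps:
W = -6 (W = -4 + 2*(-1) = -4 - 2 = -6)
g(E) = -6 - E
g((1 - 5)/(5 + 5))⁴ = (-6 - (1 - 5)/(5 + 5))⁴ = (-6 - (-4)/10)⁴ = (-6 - 1*(-⅖))⁴ = (-6 + ⅖)⁴ = (-28/5)⁴ = 614656/625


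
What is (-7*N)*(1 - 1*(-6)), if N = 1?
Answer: -49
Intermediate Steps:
(-7*N)*(1 - 1*(-6)) = (-7*1)*(1 - 1*(-6)) = -7*(1 + 6) = -7*7 = -49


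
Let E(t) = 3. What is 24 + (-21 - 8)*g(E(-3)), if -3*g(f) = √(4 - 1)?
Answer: 24 + 29*√3/3 ≈ 40.743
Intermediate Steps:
g(f) = -√3/3 (g(f) = -√(4 - 1)/3 = -√3/3)
24 + (-21 - 8)*g(E(-3)) = 24 + (-21 - 8)*(-√3/3) = 24 - (-29)*√3/3 = 24 + 29*√3/3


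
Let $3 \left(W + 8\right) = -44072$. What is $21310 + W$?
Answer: $\frac{19834}{3} \approx 6611.3$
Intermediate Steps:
$W = - \frac{44096}{3}$ ($W = -8 + \frac{1}{3} \left(-44072\right) = -8 - \frac{44072}{3} = - \frac{44096}{3} \approx -14699.0$)
$21310 + W = 21310 - \frac{44096}{3} = \frac{19834}{3}$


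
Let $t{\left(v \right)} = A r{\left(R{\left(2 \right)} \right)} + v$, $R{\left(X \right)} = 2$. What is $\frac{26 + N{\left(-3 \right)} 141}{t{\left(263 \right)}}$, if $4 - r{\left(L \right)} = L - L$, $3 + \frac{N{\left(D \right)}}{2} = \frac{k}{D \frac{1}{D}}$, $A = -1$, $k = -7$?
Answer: $- \frac{2794}{259} \approx -10.788$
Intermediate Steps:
$N{\left(D \right)} = -20$ ($N{\left(D \right)} = -6 + 2 \left(- \frac{7}{D \frac{1}{D}}\right) = -6 + 2 \left(- \frac{7}{1}\right) = -6 + 2 \left(\left(-7\right) 1\right) = -6 + 2 \left(-7\right) = -6 - 14 = -20$)
$r{\left(L \right)} = 4$ ($r{\left(L \right)} = 4 - \left(L - L\right) = 4 - 0 = 4 + 0 = 4$)
$t{\left(v \right)} = -4 + v$ ($t{\left(v \right)} = \left(-1\right) 4 + v = -4 + v$)
$\frac{26 + N{\left(-3 \right)} 141}{t{\left(263 \right)}} = \frac{26 - 2820}{-4 + 263} = \frac{26 - 2820}{259} = \left(-2794\right) \frac{1}{259} = - \frac{2794}{259}$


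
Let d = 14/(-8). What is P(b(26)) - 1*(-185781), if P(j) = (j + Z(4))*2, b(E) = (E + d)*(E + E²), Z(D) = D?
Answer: 219836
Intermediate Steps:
d = -7/4 (d = 14*(-⅛) = -7/4 ≈ -1.7500)
b(E) = (-7/4 + E)*(E + E²) (b(E) = (E - 7/4)*(E + E²) = (-7/4 + E)*(E + E²))
P(j) = 8 + 2*j (P(j) = (j + 4)*2 = (4 + j)*2 = 8 + 2*j)
P(b(26)) - 1*(-185781) = (8 + 2*((¼)*26*(-7 - 3*26 + 4*26²))) - 1*(-185781) = (8 + 2*((¼)*26*(-7 - 78 + 4*676))) + 185781 = (8 + 2*((¼)*26*(-7 - 78 + 2704))) + 185781 = (8 + 2*((¼)*26*2619)) + 185781 = (8 + 2*(34047/2)) + 185781 = (8 + 34047) + 185781 = 34055 + 185781 = 219836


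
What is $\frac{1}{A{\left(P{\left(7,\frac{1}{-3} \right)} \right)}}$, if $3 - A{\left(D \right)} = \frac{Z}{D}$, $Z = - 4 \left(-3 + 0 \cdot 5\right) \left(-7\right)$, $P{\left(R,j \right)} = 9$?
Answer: $\frac{3}{37} \approx 0.081081$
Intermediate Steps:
$Z = -84$ ($Z = - 4 \left(-3 + 0\right) \left(-7\right) = \left(-4\right) \left(-3\right) \left(-7\right) = 12 \left(-7\right) = -84$)
$A{\left(D \right)} = 3 + \frac{84}{D}$ ($A{\left(D \right)} = 3 - - \frac{84}{D} = 3 + \frac{84}{D}$)
$\frac{1}{A{\left(P{\left(7,\frac{1}{-3} \right)} \right)}} = \frac{1}{3 + \frac{84}{9}} = \frac{1}{3 + 84 \cdot \frac{1}{9}} = \frac{1}{3 + \frac{28}{3}} = \frac{1}{\frac{37}{3}} = \frac{3}{37}$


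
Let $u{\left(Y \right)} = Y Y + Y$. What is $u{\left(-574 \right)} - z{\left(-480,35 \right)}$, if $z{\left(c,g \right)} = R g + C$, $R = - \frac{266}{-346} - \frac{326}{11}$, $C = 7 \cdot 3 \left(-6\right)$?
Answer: $\frac{628063009}{1903} \approx 3.3004 \cdot 10^{5}$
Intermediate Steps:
$C = -126$ ($C = 21 \left(-6\right) = -126$)
$R = - \frac{54935}{1903}$ ($R = \left(-266\right) \left(- \frac{1}{346}\right) - \frac{326}{11} = \frac{133}{173} - \frac{326}{11} = - \frac{54935}{1903} \approx -28.868$)
$z{\left(c,g \right)} = -126 - \frac{54935 g}{1903}$ ($z{\left(c,g \right)} = - \frac{54935 g}{1903} - 126 = -126 - \frac{54935 g}{1903}$)
$u{\left(Y \right)} = Y + Y^{2}$ ($u{\left(Y \right)} = Y^{2} + Y = Y + Y^{2}$)
$u{\left(-574 \right)} - z{\left(-480,35 \right)} = - 574 \left(1 - 574\right) - \left(-126 - \frac{1922725}{1903}\right) = \left(-574\right) \left(-573\right) - \left(-126 - \frac{1922725}{1903}\right) = 328902 - - \frac{2162503}{1903} = 328902 + \frac{2162503}{1903} = \frac{628063009}{1903}$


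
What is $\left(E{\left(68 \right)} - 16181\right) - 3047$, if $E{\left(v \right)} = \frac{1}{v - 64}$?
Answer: $- \frac{76911}{4} \approx -19228.0$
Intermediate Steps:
$E{\left(v \right)} = \frac{1}{-64 + v}$
$\left(E{\left(68 \right)} - 16181\right) - 3047 = \left(\frac{1}{-64 + 68} - 16181\right) - 3047 = \left(\frac{1}{4} - 16181\right) - 3047 = - \frac{64723}{4} - 3047 = - \frac{76911}{4}$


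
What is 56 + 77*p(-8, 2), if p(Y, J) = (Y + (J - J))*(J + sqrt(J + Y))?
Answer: -1176 - 616*I*sqrt(6) ≈ -1176.0 - 1508.9*I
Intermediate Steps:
p(Y, J) = Y*(J + sqrt(J + Y)) (p(Y, J) = (Y + 0)*(J + sqrt(J + Y)) = Y*(J + sqrt(J + Y)))
56 + 77*p(-8, 2) = 56 + 77*(-8*(2 + sqrt(2 - 8))) = 56 + 77*(-8*(2 + sqrt(-6))) = 56 + 77*(-8*(2 + I*sqrt(6))) = 56 + 77*(-16 - 8*I*sqrt(6)) = 56 + (-1232 - 616*I*sqrt(6)) = -1176 - 616*I*sqrt(6)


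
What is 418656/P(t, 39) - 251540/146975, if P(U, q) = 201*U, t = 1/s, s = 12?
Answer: 49222201844/1969465 ≈ 24993.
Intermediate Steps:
t = 1/12 ≈ 0.083333
418656/P(t, 39) - 251540/146975 = 418656/((201*(1/12))) - 251540/146975 = 418656/(67/4) - 251540*1/146975 = 418656*(4/67) - 50308/29395 = 1674624/67 - 50308/29395 = 49222201844/1969465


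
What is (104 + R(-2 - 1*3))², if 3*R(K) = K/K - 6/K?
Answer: 2468041/225 ≈ 10969.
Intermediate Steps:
R(K) = ⅓ - 2/K (R(K) = (K/K - 6/K)/3 = (1 - 6/K)/3 = ⅓ - 2/K)
(104 + R(-2 - 1*3))² = (104 + (-6 + (-2 - 1*3))/(3*(-2 - 1*3)))² = (104 + (-6 + (-2 - 3))/(3*(-2 - 3)))² = (104 + (⅓)*(-6 - 5)/(-5))² = (104 + (⅓)*(-⅕)*(-11))² = (104 + 11/15)² = (1571/15)² = 2468041/225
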